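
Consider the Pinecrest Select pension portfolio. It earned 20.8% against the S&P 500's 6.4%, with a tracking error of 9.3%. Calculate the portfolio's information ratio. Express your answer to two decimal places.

1.55

IR = (Rp − Rb) / TE = (20.8% − 6.4%) / 9.3% = 14.40% / 9.3% = 1.5484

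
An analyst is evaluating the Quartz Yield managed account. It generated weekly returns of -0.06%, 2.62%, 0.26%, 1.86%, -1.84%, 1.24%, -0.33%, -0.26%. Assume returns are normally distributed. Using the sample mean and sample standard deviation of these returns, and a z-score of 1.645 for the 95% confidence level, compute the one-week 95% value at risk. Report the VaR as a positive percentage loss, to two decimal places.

r̄ = (-0.06 + 2.62 + 0.26 + 1.86 − 1.84 + 1.24 − 0.33 − 0.26) / 8 = 0.4363%
Sample std dev = √[13.9724 / 7] = 1.4128%
VaR = −(r̄ − z·σ) = −(0.4363 − 1.645 × 1.4128) = −(-1.8878) = 1.8878%

1.89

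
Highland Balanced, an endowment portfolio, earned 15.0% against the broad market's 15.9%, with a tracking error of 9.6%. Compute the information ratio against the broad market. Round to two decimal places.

IR = (Rp − Rb) / TE = (15.0% − 15.9%) / 9.6% = -0.90% / 9.6% = -0.0938

-0.09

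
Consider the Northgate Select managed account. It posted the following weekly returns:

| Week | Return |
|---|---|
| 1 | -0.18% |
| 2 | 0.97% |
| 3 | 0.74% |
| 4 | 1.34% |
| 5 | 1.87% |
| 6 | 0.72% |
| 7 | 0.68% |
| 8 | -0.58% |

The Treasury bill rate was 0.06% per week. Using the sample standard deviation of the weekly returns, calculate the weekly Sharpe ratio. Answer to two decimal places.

Mean return r̄ = 5.560 / 8 = 0.6950%
Sample std dev = √[4.2664 / 7] = 0.7807%
Sharpe = (r̄ − rf) / σ = (0.6950 − 0.06) / 0.7807 = 0.6350 / 0.7807 = 0.8134

0.81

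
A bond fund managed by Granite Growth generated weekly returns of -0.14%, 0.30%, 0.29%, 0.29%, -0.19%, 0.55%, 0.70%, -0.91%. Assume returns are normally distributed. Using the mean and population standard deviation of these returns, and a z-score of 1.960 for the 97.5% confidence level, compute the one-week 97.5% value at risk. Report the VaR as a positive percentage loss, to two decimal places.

r̄ = (-0.14 + 0.3 + 0.29 + 0.29 − 0.19 + 0.55 + 0.7 − 0.91) / 8 = 0.890 / 8 = 0.1113%
Σ(r − r̄)² = (-0.14 − 0.1113)² + (0.3 − 0.1113)² + (0.29 − 0.1113)² + … = 1.8355
σ = √[1.8355 / 8] = 0.4790%
VaR = −(r̄ − z·σ) = −(0.1113 − 1.960 × 0.4790) = −(-0.8275) = 0.8275%

0.83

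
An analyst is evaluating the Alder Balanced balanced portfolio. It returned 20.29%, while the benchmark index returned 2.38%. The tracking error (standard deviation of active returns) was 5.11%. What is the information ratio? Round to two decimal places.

IR = (Rp − Rb) / TE = (20.29% − 2.38%) / 5.11% = 17.91% / 5.11% = 3.5049

3.50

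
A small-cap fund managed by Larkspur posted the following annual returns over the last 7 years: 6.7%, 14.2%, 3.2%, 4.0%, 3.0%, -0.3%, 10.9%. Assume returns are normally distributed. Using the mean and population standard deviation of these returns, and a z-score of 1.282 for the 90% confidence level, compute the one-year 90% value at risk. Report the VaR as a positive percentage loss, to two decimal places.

0.02

Mean return r̄ = 41.70 / 7 = 5.9571%
Σ(r − r̄)² = (6.7 − 5.9571)² + (14.2 − 5.9571)² + … = 152.2571
σ = √[152.2571 / 7] = 4.6638%
VaR = −(r̄ − z·σ) = −(5.9571 − 1.282 × 4.6638) = −(-0.0219) = 0.0219%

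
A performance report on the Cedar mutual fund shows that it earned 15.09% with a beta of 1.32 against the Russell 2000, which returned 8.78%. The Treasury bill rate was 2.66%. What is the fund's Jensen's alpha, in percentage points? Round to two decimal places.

4.35

CAPM expected return = Rf + β(Rm − Rf) = 2.66% + 1.32 × (8.78% − 2.66%) = 2.66 + 1.32 × 6.12 = 10.7384%
Jensen's α = Rp − E[R] = 15.09% − 10.7384% = 4.3516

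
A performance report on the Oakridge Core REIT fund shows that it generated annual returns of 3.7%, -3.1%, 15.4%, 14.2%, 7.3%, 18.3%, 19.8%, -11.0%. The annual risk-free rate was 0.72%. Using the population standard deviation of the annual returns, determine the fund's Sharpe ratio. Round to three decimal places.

0.717

r̄ = (3.7 − 3.1 + 15.4 + 14.2 + 7.3 + 18.3 + 19.8 − 11) / 8 = 64.60 / 8 = 8.0750%
Population σ = √[Σ(r − r̄)² / 8] = √[841.6750 / 8] = √105.2094 = 10.2572%
Sharpe = (r̄ − rf) / σ = (8.0750 − 0.72) / 10.2572 = 7.3550 / 10.2572 = 0.7171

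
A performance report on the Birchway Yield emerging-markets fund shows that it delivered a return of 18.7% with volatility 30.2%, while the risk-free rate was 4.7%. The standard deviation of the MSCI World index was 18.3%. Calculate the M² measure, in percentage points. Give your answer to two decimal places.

Sharpe = (Rp − Rf) / σp = (18.7% − 4.7%) / 30.2% = 0.4636
M² = Rf + Sharpe × σm = 4.7% + 0.4636 × 18.3% = 13.1839%

13.18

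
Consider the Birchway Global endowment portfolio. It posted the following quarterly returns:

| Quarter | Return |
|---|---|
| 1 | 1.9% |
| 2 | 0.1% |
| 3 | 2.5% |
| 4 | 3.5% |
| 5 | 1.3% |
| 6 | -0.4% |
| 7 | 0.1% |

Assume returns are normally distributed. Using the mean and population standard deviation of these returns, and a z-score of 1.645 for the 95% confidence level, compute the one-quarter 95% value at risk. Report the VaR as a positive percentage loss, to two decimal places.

r̄ = (1.9 + 0.1 + 2.5 + 3.5 + 1.3 − 0.4 + 0.1) / 7 = 9.00 / 7 = 1.2857%
Σ(r − r̄)² = (1.9 − 1.2857)² + (0.1 − 1.2857)² + (2.5 − 1.2857)² + … = 12.4086
population σ = √(12.4086 / 7) = √1.7727 = 1.3314%
VaR = −(r̄ − z·σ) = −(1.2857 − 1.645 × 1.3314) = −(-0.9045) = 0.9045%

0.90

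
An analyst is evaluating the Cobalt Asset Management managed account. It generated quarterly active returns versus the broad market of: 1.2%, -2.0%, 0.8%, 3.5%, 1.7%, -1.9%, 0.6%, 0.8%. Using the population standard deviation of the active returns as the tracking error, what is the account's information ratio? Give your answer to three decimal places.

r̄ = (1.2 − 2 + 0.8 + 3.5 + 1.7 − 1.9 + 0.6 + 0.8) / 8 = 4.70 / 8 = 0.5875%
Σ(r − r̄)² = (1.2 − 0.5875)² + (-2 − 0.5875)² + (0.8 − 0.5875)² + … = 23.0688
σ = √[23.0688 / 8] = 1.6981%
IR = r̄ / tracking error = 0.5875 / 1.6981 = 0.3460

0.346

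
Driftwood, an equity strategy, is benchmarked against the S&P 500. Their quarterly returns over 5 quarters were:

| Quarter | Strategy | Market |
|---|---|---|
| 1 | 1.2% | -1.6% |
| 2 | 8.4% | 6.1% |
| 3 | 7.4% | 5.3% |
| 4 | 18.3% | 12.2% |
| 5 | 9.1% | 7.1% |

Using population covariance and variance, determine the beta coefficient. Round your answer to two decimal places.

1.21

r̄p = 8.8800%,  r̄m = 5.8200%
Cov = Σ(rp − r̄p)(rm − r̄m) / 5 = 23.6004
Var(rm) = Σ(rm − r̄m)² / 5 = 19.5496
β = Cov / Var = 23.6004 / 19.5496 = 1.2072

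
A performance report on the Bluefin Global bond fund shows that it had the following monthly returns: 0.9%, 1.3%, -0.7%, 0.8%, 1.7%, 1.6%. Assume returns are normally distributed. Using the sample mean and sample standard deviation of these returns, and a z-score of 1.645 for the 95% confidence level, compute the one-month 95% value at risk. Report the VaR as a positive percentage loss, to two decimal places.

Mean return r̄ = 5.60 / 6 = 0.9333%
Sample std dev = √[3.8533 / 5] = 0.8779%
VaR = −(r̄ − z·σ) = −(0.9333 − 1.645 × 0.8779) = −(-0.5108) = 0.5108%

0.51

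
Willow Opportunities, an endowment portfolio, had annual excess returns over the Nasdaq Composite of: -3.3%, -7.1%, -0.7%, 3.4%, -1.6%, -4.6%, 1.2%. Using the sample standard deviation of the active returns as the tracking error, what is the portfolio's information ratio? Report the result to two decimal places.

-0.51

μ = (-3.3 − 7.1 − 0.7 + 3.4 − 1.6 − 4.6 + 1.2) / 7 = -12.70 / 7 = -1.8143%
Sample std dev = √[75.4686 / 6] = 3.5466%
IR = μ / tracking error = -1.8143 / 3.5466 = -0.5116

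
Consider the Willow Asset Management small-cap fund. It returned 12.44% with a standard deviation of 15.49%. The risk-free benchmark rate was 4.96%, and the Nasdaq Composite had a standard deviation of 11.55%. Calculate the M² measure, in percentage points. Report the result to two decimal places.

10.54

Sharpe = (Rp − Rf) / σp = (12.44% − 4.96%) / 15.49% = 0.4829
M² = Rf + Sharpe × σm = 4.96% + 0.4829 × 11.55% = 10.5375%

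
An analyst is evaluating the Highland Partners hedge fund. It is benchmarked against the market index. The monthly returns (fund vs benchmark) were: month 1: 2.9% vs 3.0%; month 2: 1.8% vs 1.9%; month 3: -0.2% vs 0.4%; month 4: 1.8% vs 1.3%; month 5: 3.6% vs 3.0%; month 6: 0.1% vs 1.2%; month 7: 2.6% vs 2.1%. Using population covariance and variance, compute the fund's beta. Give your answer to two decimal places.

r̄p = 1.8000%,  r̄m = 1.8429%
Cov = Σ(rp − r̄p)(rm − r̄m) / 7 = 1.0771
Var(rm) = Σ(rm − r̄m)² / 7 = 0.7910
β = Cov / Var = 1.0771 / 0.7910 = 1.3617

1.36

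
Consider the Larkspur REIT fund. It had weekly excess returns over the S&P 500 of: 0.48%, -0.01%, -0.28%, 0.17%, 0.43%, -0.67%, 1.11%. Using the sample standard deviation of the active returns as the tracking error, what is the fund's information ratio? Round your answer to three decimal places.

0.305

r̄ = (0.48 − 0.01 − 0.28 + 0.17 + 0.43 − 0.67 + 1.11) / 7 = 0.1757%
Sample σ = √[Σ(r − r̄)² / 6] = √[1.9876 / 6] = √0.3313 = 0.5756%
IR = r̄ / tracking error = 0.1757 / 0.5756 = 0.3052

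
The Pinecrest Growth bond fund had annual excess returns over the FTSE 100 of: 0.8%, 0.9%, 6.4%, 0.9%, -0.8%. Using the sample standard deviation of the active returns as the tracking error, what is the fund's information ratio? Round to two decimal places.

r̄ = (0.8 + 0.9 + 6.4 + 0.9 − 0.8) / 5 = 8.20 / 5 = 1.6400%
Σ(r − r̄)² = (0.8 − 1.6400)² + (0.9 − 1.6400)² + … = 30.4120
σ = √[30.4120 / 4] = 2.7574%
IR = r̄ / tracking error = 1.6400 / 2.7574 = 0.5948

0.59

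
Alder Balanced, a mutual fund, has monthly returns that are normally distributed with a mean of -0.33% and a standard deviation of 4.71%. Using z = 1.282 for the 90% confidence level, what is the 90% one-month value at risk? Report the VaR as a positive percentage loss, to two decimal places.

6.37

VaR (as % loss) = −(μ − z·σ) = −(-0.33% − 1.282 × 4.71%) = −(-6.36822%) = 6.36822%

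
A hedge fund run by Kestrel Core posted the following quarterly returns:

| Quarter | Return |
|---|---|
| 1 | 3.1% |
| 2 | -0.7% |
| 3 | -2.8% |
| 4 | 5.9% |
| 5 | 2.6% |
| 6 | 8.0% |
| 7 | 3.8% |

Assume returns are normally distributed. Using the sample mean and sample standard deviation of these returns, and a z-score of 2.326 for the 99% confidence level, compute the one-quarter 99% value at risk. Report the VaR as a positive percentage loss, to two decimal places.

5.72

r̄ = (3.1 − 0.7 − 2.8 + 5.9 + 2.6 + 8 + 3.8) / 7 = 19.90 / 7 = 2.8429%
Σ(r − r̄)² = (3.1 − 2.8429)² + (-0.7 − 2.8429)² + … = 81.3771
σ = √[81.3771 / 6] = 3.6828%
VaR = −(r̄ − z·σ) = −(2.8429 − 2.326 × 3.6828) = −(-5.7233) = 5.7233%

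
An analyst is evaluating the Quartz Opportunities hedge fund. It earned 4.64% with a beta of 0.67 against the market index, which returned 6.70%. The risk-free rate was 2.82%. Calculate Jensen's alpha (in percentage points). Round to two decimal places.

CAPM expected return = Rf + β(Rm − Rf) = 2.82% + 0.67 × (6.70% − 2.82%) = 2.82 + 0.67 × 3.88 = 5.4196%
Jensen's α = Rp − E[R] = 4.64% − 5.4196% = -0.7796

-0.78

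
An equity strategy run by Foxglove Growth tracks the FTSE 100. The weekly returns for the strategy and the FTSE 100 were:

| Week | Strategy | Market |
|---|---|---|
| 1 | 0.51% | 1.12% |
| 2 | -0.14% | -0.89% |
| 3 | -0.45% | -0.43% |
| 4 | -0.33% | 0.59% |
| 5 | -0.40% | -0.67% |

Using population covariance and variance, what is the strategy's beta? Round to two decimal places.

r̄p = -0.1620%,  r̄m = -0.0560%
Cov = Σ(rp − r̄p)(rm − r̄m) / 5 = 0.1834
Var(rm) = Σ(rm − r̄m)² / 5 = 0.6025
β = Cov / Var = 0.1834 / 0.6025 = 0.3044

0.30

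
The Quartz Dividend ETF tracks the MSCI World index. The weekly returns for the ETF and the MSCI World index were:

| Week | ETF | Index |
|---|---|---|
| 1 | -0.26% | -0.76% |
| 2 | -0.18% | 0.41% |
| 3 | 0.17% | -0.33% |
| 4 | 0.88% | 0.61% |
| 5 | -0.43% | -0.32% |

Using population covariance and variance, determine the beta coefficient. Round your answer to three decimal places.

r̄p = 0.0360%,  r̄m = -0.0780%
Cov = Σ(rp − r̄p)(rm − r̄m) / 5 = 0.1512
Var(rm) = Σ(rm − r̄m)² / 5 = 0.2597
β = Cov / Var = 0.1512 / 0.2597 = 0.5822

0.582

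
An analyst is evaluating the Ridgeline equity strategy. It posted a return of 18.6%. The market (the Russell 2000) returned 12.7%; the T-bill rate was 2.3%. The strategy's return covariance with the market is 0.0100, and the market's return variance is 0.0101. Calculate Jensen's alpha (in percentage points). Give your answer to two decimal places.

β = Cov / Var = 0.0100 / 0.0101 = 0.9901
E[R] = Rf + β(Rm − Rf) = 2.3% + 0.9901 × (12.7% − 2.3%) = 12.5970%
α = Rp − E[R] = 18.6% − 12.5970% = 6.0030

6.00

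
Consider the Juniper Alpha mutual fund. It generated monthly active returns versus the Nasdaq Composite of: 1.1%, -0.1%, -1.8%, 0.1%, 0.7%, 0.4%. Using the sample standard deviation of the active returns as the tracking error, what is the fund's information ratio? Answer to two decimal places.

0.07

μ = (1.1 − 0.1 − 1.8 + 0.1 + 0.7 + 0.4) / 6 = 0.0667%
Σ(r − μ)² = 5.0933; sample σ = √(5.0933/5) = 1.0093%
IR = μ / tracking error = 0.0667 / 1.0093 = 0.0661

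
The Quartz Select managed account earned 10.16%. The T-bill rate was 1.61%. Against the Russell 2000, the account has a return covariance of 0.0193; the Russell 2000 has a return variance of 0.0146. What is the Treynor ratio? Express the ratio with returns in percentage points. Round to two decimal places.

6.47

β = Cov / Var = 0.0193 / 0.0146 = 1.3219
Treynor = (Rp − Rf) / β = (10.16% − 1.61%) / 1.3219 = 8.55 / 1.3219 = 6.4680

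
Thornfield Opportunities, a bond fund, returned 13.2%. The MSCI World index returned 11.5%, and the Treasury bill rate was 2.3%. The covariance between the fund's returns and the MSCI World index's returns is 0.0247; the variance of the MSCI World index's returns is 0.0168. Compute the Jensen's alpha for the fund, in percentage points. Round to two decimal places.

-2.63

β = Cov / Var = 0.0247 / 0.0168 = 1.4702
E[R] = Rf + β(Rm − Rf) = 2.3% + 1.4702 × (11.5% − 2.3%) = 15.8258%
α = Rp − E[R] = 13.2% − 15.8258% = -2.6258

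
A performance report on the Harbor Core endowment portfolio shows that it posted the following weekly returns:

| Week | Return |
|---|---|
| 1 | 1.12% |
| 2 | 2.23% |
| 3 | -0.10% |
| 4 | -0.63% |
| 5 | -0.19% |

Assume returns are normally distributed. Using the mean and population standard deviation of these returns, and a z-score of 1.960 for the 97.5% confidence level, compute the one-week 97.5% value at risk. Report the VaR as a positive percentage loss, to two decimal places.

1.57

Mean return r̄ = 2.430 / 5 = 0.4860%
Population std dev = √[5.4893 / 5] = 1.0478%
VaR = −(r̄ − z·σ) = −(0.4860 − 1.960 × 1.0478) = −(-1.5677) = 1.5677%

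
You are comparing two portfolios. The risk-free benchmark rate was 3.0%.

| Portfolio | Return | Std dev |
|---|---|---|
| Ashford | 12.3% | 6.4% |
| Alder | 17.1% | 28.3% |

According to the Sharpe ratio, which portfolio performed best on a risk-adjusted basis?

Ashford

Ashford: Sharpe ratio = (12.3% − 3.0%) / 6.4% = 1.453
Alder: Sharpe ratio = (17.1% − 3.0%) / 28.3% = 0.498
Highest: Ashford (1.453).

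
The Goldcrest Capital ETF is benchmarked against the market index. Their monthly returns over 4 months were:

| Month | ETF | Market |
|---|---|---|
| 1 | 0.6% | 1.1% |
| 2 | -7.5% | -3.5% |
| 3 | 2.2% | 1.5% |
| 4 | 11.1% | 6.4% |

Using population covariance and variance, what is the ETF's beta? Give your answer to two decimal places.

r̄p = 1.6000%,  r̄m = 1.3750%
Cov = Σ(rp − r̄p)(rm − r̄m) / 4 = 23.1125
Var(rm) = Σ(rm − r̄m)² / 4 = 12.2769
β = Cov / Var = 23.1125 / 12.2769 = 1.8826

1.88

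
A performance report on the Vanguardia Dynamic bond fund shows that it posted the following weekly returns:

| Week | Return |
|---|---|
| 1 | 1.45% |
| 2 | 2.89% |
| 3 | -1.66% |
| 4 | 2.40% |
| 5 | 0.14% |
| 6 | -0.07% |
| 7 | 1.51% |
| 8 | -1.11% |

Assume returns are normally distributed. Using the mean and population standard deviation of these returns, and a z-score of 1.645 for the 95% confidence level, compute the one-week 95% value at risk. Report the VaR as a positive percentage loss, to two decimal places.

1.82

r̄ = (1.45 + 2.89 − 1.66 + 2.4 + 0.14 − 0.07 + 1.51 − 1.11) / 8 = 5.550 / 8 = 0.6938%
Σ(r − r̄)² = 18.6566; population σ = √(18.6566/8) = 1.5271%
VaR = −(r̄ − z·σ) = −(0.6938 − 1.645 × 1.5271) = −(-1.8183) = 1.8183%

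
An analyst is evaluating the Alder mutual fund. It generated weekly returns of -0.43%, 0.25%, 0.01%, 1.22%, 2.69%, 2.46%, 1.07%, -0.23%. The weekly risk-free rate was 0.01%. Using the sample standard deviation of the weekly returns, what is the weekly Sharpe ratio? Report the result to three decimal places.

0.727

r̄ = (-0.43 + 0.25 + 0.01 + 1.22 + 2.69 + 2.46 + 1.07 − 0.23) / 8 = 7.040 / 8 = 0.8800%
Sample σ = √[Σ(r − r̄)² / 7] = √[10.0262 / 7] = √1.4323 = 1.1968%
Sharpe = (r̄ − rf) / σ = (0.8800 − 0.01) / 1.1968 = 0.8700 / 1.1968 = 0.7269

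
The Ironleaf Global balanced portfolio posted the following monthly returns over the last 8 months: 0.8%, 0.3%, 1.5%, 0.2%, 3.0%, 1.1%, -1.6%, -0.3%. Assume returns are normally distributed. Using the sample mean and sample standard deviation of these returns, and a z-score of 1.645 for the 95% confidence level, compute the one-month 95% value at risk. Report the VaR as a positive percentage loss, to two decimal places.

r̄ = (0.8 + 0.3 + 1.5 + 0.2 + 3 + 1.1 − 1.6 − 0.3) / 8 = 5.00 / 8 = 0.6250%
Sample σ = √[Σ(r − r̄)² / 7] = √[12.7550 / 7] = √1.8221 = 1.3499%
VaR = −(r̄ − z·σ) = −(0.6250 − 1.645 × 1.3499) = −(-1.5956) = 1.5956%

1.60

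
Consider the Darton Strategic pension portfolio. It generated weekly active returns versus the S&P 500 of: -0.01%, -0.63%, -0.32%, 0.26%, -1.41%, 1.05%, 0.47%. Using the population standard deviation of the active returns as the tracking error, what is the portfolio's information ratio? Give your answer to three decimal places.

-0.114

Mean return r̄ = -0.590 / 7 = -0.0843%
Σ(r − r̄)² = (-0.01 − (-0.0843))² + (-0.63 − (-0.0843))² + … = 3.8288
σ = √[3.8288 / 7] = 0.7396%
IR = r̄ / tracking error = -0.0843 / 0.7396 = -0.1140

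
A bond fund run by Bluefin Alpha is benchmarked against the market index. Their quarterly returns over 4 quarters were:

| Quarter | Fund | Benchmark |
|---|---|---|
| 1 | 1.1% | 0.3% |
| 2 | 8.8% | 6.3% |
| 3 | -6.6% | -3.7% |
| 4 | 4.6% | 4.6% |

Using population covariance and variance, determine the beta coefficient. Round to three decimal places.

1.429

r̄p = 1.9750%,  r̄m = 1.8750%
Cov = Σ(rp − r̄p)(rm − r̄m) / 4 = 21.6344
Var(rm) = Σ(rm − r̄m)² / 4 = 15.1419
β = Cov / Var = 21.6344 / 15.1419 = 1.4288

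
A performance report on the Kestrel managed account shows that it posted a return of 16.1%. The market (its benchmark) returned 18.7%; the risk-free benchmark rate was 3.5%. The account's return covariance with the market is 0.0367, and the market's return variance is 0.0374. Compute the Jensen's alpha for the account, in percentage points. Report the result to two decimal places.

β = Cov / Var = 0.0367 / 0.0374 = 0.9813
E[R] = Rf + β(Rm − Rf) = 3.5% + 0.9813 × (18.7% − 3.5%) = 18.4158%
α = Rp − E[R] = 16.1% − 18.4158% = -2.3158

-2.32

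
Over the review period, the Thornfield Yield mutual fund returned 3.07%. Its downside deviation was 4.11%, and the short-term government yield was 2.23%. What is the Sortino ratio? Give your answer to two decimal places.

0.20

Sortino = (Rp − Rf) / σd = (3.07% − 2.23%) / 4.11% = 0.84% / 4.11% = 0.2044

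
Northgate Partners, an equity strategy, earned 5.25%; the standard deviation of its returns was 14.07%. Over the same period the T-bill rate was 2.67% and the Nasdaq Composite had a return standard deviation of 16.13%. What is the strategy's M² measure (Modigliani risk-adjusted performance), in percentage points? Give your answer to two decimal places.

Sharpe = (Rp − Rf) / σp = (5.25% − 2.67%) / 14.07% = 0.1834
M² = Rf + Sharpe × σm = 2.67% + 0.1834 × 16.13% = 5.6282%

5.63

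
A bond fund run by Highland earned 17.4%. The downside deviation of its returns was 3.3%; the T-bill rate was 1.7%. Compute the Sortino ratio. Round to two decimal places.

Sortino = (Rp − Rf) / σd = (17.4% − 1.7%) / 3.3% = 15.70% / 3.3% = 4.7576

4.76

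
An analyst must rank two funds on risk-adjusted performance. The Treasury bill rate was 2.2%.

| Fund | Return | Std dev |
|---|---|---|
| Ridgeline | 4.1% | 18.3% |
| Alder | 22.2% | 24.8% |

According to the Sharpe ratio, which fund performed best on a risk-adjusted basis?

Alder

Ridgeline: Sharpe ratio = (4.1% − 2.2%) / 18.3% = 0.104
Alder: Sharpe ratio = (22.2% − 2.2%) / 24.8% = 0.806
Highest: Alder (0.806).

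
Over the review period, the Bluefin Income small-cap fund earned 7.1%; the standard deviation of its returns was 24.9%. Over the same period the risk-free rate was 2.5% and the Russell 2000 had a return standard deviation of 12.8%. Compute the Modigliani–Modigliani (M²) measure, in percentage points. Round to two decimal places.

Sharpe = (Rp − Rf) / σp = (7.1% − 2.5%) / 24.9% = 0.1847
M² = Rf + Sharpe × σm = 2.5% + 0.1847 × 12.8% = 4.8642%

4.86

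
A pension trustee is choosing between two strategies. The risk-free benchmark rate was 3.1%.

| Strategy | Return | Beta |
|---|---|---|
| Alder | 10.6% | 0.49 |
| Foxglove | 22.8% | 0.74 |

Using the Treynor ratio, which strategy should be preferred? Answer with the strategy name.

Foxglove

Alder: Treynor = (10.6% − 3.1%) / 0.49 = 15.306
Foxglove: Treynor = (22.8% − 3.1%) / 0.74 = 26.622
Highest: Foxglove (26.622).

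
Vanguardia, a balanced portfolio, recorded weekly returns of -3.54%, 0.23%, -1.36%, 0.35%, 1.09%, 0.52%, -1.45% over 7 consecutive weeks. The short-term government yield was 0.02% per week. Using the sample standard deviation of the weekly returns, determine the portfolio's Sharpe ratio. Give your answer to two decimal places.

-0.38

μ = (-3.54 + 0.23 − 1.36 + 0.35 + 1.09 + 0.52 − 1.45) / 7 = -4.160 / 7 = -0.5943%
Σ(r − μ)² = (-3.54 − (-0.5943))² + (0.23 − (-0.5943))² + … = 15.6454
σ = √[15.6454 / 6] = 1.6148%
Sharpe = (μ − rf) / σ = (-0.5943 − 0.02) / 1.6148 = -0.6143 / 1.6148 = -0.3804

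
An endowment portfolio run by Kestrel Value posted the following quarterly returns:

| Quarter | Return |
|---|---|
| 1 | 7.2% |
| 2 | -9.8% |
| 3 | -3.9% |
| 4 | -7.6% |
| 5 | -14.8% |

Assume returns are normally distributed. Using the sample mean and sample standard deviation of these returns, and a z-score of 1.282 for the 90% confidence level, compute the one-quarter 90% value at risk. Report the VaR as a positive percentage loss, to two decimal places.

r̄ = (7.2 − 9.8 − 3.9 − 7.6 − 14.8) / 5 = -5.7800%
Σ(r − r̄)² = 272.8480; sample σ = √(272.8480/4) = 8.2591%
VaR = −(r̄ − z·σ) = −(-5.7800 − 1.282 × 8.2591) = −(-16.3682) = 16.3682%

16.37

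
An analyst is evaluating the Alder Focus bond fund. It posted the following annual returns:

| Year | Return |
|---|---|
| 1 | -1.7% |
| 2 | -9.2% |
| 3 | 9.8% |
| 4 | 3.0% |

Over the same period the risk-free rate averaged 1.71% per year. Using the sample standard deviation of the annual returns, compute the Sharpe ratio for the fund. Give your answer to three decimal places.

r̄ = (-1.7 − 9.2 + 9.8 + 3) / 4 = 1.90 / 4 = 0.4750%
Σ(r − r̄)² = (-1.7 − 0.4750)² + (-9.2 − 0.4750)² + … = 191.6675
σ = √[191.6675 / 3] = 7.9931%
Sharpe = (r̄ − rf) / σ = (0.4750 − 1.71) / 7.9931 = -1.2350 / 7.9931 = -0.1545

-0.155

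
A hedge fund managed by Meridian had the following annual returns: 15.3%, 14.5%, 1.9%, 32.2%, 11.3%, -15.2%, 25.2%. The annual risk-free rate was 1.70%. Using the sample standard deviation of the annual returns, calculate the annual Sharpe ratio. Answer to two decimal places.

0.68

r̄ = (15.3 + 14.5 + 1.9 + 32.2 + 11.3 − 15.2 + 25.2) / 7 = 12.1714%
Sample σ = √[Σ(r − r̄)² / 6] = √[1441.5543 / 6] = √240.2591 = 15.5003%
Sharpe = (r̄ − rf) / σ = (12.1714 − 1.7) / 15.5003 = 10.4714 / 15.5003 = 0.6756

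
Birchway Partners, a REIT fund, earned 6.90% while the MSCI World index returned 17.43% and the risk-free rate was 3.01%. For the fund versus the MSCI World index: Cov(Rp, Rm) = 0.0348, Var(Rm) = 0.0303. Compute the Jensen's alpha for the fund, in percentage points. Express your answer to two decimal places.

β = Cov / Var = 0.0348 / 0.0303 = 1.1485
E[R] = Rf + β(Rm − Rf) = 3.01% + 1.1485 × (17.43% − 3.01%) = 19.5714%
α = Rp − E[R] = 6.90% − 19.5714% = -12.6714

-12.67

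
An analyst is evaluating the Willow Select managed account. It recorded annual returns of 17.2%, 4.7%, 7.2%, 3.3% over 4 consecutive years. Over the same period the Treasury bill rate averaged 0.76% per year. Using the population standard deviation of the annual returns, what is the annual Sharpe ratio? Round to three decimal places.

r̄ = (17.2 + 4.7 + 7.2 + 3.3) / 4 = 8.1000%
Σ(r − r̄)² = (17.2 − 8.1000)² + (4.7 − 8.1000)² + … = 118.2200
population σ = √(118.2200 / 4) = √29.5550 = 5.4365%
Sharpe = (r̄ − rf) / σ = (8.1000 − 0.76) / 5.4365 = 7.3400 / 5.4365 = 1.3501

1.350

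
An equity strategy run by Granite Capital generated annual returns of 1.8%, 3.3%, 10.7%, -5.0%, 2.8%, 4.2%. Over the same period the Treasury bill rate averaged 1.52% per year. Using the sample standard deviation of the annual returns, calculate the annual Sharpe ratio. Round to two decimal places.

Mean return r̄ = 17.80 / 6 = 2.9667%
Σ(r − r̄)² = (1.8 − 2.9667)² + (3.3 − 2.9667)² + (10.7 − 2.9667)² + … = 126.2933
sample σ = √(126.2933 / 5) = √25.2587 = 5.0258%
Sharpe = (r̄ − rf) / σ = (2.9667 − 1.52) / 5.0258 = 1.4467 / 5.0258 = 0.2879

0.29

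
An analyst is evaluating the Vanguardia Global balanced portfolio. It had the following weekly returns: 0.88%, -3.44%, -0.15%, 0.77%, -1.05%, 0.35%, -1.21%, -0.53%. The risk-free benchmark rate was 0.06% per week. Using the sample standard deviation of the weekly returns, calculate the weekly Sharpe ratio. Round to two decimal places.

-0.43

Mean return r̄ = -4.380 / 8 = -0.5475%
Sample std dev = √[13.7954 / 7] = 1.4038%
Sharpe = (r̄ − rf) / σ = (-0.5475 − 0.06) / 1.4038 = -0.6075 / 1.4038 = -0.4328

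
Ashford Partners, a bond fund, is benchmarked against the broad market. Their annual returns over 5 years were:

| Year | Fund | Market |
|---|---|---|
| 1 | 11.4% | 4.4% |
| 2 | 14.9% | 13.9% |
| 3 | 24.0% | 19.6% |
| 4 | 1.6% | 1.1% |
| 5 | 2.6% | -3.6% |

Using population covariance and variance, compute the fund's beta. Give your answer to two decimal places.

r̄p = 10.9000%,  r̄m = 7.0800%
Cov = Σ(rp − r̄p)(rm − r̄m) / 5 = 66.8420
Var(rm) = Σ(rm − r̄m)² / 5 = 72.0536
β = Cov / Var = 66.8420 / 72.0536 = 0.9277

0.93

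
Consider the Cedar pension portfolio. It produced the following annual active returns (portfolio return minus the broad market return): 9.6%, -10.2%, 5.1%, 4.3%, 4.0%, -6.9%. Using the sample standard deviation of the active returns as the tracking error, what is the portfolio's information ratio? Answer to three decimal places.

Mean return r̄ = 5.90 / 6 = 0.9833%
Sample std dev = √[298.5083 / 5] = 7.7267%
IR = r̄ / tracking error = 0.9833 / 7.7267 = 0.1273

0.127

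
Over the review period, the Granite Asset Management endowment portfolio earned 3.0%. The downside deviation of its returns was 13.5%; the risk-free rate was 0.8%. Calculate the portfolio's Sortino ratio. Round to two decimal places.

Sortino = (Rp − Rf) / σd = (3.0% − 0.8%) / 13.5% = 2.20% / 13.5% = 0.1630

0.16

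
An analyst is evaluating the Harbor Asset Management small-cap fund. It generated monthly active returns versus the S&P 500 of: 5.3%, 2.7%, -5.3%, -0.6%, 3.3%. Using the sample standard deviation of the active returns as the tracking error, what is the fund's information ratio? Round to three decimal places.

0.260

r̄ = (5.3 + 2.7 − 5.3 − 0.6 + 3.3) / 5 = 5.40 / 5 = 1.0800%
Σ(r − r̄)² = (5.3 − 1.0800)² + (2.7 − 1.0800)² + (-5.3 − 1.0800)² + … = 68.8880
sample σ = √(68.8880 / 4) = √17.2220 = 4.1499%
IR = r̄ / tracking error = 1.0800 / 4.1499 = 0.2602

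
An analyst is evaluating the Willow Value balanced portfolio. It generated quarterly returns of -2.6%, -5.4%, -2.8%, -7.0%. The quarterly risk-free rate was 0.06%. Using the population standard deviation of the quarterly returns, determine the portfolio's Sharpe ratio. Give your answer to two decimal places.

-2.45

μ = (-2.6 − 5.4 − 2.8 − 7) / 4 = -4.4500%
Population std dev = √[13.5500 / 4] = 1.8405%
Sharpe = (μ − rf) / σ = (-4.4500 − 0.06) / 1.8405 = -4.5100 / 1.8405 = -2.4504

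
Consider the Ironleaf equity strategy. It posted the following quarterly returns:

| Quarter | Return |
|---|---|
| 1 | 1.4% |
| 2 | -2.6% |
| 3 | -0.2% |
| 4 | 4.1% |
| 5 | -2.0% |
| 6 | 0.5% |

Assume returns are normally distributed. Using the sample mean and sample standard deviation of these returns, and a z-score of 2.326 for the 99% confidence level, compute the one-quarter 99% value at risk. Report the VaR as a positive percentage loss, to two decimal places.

5.46

r̄ = (1.4 − 2.6 − 0.2 + 4.1 − 2 + 0.5) / 6 = 1.20 / 6 = 0.2000%
Σ(r − r̄)² = 29.5800; sample σ = √(29.5800/5) = 2.4323%
VaR = −(r̄ − z·σ) = −(0.2000 − 2.326 × 2.4323) = −(-5.4575) = 5.4575%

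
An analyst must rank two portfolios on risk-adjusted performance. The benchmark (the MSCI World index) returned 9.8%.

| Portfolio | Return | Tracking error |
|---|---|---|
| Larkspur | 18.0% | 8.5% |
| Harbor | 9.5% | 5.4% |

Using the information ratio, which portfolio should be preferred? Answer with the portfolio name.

Larkspur

Larkspur: IR = (18.0% − 9.8%) / 8.5% = 0.965
Harbor: IR = (9.5% − 9.8%) / 5.4% = -0.056
Highest: Larkspur (0.965).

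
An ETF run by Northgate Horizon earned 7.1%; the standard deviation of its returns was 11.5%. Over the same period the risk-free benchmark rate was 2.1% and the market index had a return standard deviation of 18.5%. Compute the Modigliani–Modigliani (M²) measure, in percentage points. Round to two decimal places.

10.14

Sharpe = (Rp − Rf) / σp = (7.1% − 2.1%) / 11.5% = 0.4348
M² = Rf + Sharpe × σm = 2.1% + 0.4348 × 18.5% = 10.1438%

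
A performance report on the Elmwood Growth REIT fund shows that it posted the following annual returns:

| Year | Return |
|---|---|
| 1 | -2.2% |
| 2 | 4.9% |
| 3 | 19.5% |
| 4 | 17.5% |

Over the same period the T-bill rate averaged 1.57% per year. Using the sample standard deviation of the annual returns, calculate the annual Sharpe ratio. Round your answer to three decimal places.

0.807

μ = (-2.2 + 4.9 + 19.5 + 17.5) / 4 = 39.70 / 4 = 9.9250%
Σ(r − μ)² = 321.3275; sample σ = √(321.3275/3) = 10.3494%
Sharpe = (μ − rf) / σ = (9.9250 − 1.57) / 10.3494 = 8.3550 / 10.3494 = 0.8073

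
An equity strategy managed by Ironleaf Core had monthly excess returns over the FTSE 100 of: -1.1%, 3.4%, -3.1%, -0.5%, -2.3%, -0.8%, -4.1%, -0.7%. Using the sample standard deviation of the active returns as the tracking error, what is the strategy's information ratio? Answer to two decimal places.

-0.51

r̄ = (-1.1 + 3.4 − 3.1 − 0.5 − 2.3 − 0.8 − 4.1 − 0.7) / 8 = -9.20 / 8 = -1.1500%
Sample std dev = √[35.2800 / 7] = 2.2450%
IR = r̄ / tracking error = -1.1500 / 2.2450 = -0.5122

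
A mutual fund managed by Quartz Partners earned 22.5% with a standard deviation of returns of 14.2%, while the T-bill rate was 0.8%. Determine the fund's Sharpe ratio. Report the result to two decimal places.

1.53

Sharpe = (Rp − Rf) / σp = (22.5% − 0.8%) / 14.2% = 21.70% / 14.2% = 1.5282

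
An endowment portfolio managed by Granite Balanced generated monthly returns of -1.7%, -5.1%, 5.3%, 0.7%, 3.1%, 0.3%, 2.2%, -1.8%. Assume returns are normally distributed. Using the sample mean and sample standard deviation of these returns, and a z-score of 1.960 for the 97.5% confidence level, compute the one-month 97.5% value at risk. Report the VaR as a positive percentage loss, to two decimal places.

μ = (-1.7 − 5.1 + 5.3 + 0.7 + 3.1 + 0.3 + 2.2 − 1.8) / 8 = 0.3750%
Sample std dev = √[74.1350 / 7] = 3.2543%
VaR = −(μ − z·σ) = −(0.3750 − 1.960 × 3.2543) = −(-6.0034) = 6.0034%

6.00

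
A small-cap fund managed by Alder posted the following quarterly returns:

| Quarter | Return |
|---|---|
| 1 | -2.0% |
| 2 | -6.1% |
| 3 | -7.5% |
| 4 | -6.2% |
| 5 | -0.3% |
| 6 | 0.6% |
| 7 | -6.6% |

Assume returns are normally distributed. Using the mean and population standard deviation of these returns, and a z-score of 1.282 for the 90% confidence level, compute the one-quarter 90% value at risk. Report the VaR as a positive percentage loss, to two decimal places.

7.98

r̄ = (-2 − 6.1 − 7.5 − 6.2 − 0.3 + 0.6 − 6.6) / 7 = -4.0143%
Population std dev = √[67.1086 / 7] = 3.0963%
VaR = −(r̄ − z·σ) = −(-4.0143 − 1.282 × 3.0963) = −(-7.9838) = 7.9838%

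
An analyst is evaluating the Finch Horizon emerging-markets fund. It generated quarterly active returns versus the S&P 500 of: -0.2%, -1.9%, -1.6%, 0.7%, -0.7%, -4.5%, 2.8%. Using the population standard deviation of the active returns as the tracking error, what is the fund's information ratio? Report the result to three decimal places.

-0.366

Mean return μ = -5.40 / 7 = -0.7714%
Σ(r − μ)² = (-0.2 − (-0.7714))² + (-1.9 − (-0.7714))² + (-1.6 − (-0.7714))² + … = 31.1143
σ = √[31.1143 / 7] = 2.1083%
IR = μ / tracking error = -0.7714 / 2.1083 = -0.3659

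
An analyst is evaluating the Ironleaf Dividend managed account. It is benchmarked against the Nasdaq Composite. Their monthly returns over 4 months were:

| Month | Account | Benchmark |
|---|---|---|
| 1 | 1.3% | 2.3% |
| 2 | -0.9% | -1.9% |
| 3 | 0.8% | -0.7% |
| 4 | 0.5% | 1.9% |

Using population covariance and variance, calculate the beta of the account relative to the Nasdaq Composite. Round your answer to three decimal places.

r̄p = 0.4250%,  r̄m = 0.4000%
Cov = Σ(rp − r̄p)(rm − r̄m) / 4 = 1.1025
Var(rm) = Σ(rm − r̄m)² / 4 = 3.0900
β = Cov / Var = 1.1025 / 3.0900 = 0.3568

0.357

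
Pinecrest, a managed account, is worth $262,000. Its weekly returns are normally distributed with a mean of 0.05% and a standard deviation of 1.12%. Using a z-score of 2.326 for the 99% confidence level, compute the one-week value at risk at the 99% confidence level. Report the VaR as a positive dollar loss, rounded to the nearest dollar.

Return at the 99% tail: μ − z·σ = 0.05% − 2.326 × 1.12% = 0.05 − 2.60512 = -2.55512%
VaR = −(-2.55512%) × $262,000 = 2.55512% × $262,000 = $6,694

$6,694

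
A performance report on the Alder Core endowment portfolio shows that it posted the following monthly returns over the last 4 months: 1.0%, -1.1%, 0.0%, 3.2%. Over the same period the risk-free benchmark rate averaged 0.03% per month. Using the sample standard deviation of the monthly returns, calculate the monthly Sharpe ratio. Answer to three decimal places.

0.407

μ = (1 − 1.1 + 0 + 3.2) / 4 = 0.7750%
Σ(r − μ)² = (1 − 0.7750)² + (-1.1 − 0.7750)² + (0 − 0.7750)² + … = 10.0475
σ = √[10.0475 / 3] = 1.8301%
Sharpe = (μ − rf) / σ = (0.7750 − 0.03) / 1.8301 = 0.7450 / 1.8301 = 0.4071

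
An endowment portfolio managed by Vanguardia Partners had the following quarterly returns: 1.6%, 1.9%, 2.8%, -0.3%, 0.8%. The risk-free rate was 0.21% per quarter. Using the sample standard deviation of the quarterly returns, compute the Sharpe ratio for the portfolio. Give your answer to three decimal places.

μ = (1.6 + 1.9 + 2.8 − 0.3 + 0.8) / 5 = 6.80 / 5 = 1.3600%
Sample std dev = √[5.4920 / 4] = 1.1718%
Sharpe = (μ − rf) / σ = (1.3600 − 0.21) / 1.1718 = 1.1500 / 1.1718 = 0.9814

0.981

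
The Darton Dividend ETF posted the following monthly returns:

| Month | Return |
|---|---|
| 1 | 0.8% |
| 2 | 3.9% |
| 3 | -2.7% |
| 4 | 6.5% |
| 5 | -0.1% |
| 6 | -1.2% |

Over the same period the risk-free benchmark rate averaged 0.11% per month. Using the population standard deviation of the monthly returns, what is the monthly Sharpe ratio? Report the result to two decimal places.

0.35

μ = (0.8 + 3.9 − 2.7 + 6.5 − 0.1 − 1.2) / 6 = 1.2000%
Population σ = √[Σ(r − μ)² / 6] = √[58.2000 / 6] = √9.7000 = 3.1145%
Sharpe = (μ − rf) / σ = (1.2000 − 0.11) / 3.1145 = 1.0900 / 3.1145 = 0.3500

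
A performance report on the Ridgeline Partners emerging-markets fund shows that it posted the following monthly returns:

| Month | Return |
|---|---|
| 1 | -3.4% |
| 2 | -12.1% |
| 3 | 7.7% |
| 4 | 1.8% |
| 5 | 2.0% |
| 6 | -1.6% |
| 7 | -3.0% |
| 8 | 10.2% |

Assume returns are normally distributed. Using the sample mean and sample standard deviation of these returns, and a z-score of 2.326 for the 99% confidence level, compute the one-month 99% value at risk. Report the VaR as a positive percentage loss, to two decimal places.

16.01

r̄ = (-3.4 − 12.1 + 7.7 + 1.8 + 2 − 1.6 − 3 + 10.2) / 8 = 0.2000%
Σ(r − r̄)² = (-3.4 − 0.2000)² + (-12.1 − 0.2000)² + … = 339.7800
sample σ = √(339.7800 / 7) = √48.5400 = 6.9671%
VaR = −(r̄ − z·σ) = −(0.2000 − 2.326 × 6.9671) = −(-16.0055) = 16.0055%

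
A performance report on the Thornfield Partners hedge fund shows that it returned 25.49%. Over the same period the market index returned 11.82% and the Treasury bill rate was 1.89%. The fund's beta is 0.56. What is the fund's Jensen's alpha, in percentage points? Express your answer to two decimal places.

18.04

CAPM expected return = Rf + β(Rm − Rf) = 1.89% + 0.56 × (11.82% − 1.89%) = 1.89 + 0.56 × 9.93 = 7.4508%
Jensen's α = Rp − E[R] = 25.49% − 7.4508% = 18.0392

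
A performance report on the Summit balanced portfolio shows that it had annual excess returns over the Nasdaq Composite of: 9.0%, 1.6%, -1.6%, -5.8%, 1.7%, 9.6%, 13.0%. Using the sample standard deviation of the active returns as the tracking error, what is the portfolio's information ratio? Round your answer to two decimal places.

0.58

Mean return r̄ = 27.50 / 7 = 3.9286%
Σ(r − r̄)² = (9 − 3.9286)² + (1.6 − 3.9286)² + (-1.6 − 3.9286)² + … = 275.7743
sample σ = √(275.7743 / 6) = √45.9624 = 6.7796%
IR = r̄ / tracking error = 3.9286 / 6.7796 = 0.5795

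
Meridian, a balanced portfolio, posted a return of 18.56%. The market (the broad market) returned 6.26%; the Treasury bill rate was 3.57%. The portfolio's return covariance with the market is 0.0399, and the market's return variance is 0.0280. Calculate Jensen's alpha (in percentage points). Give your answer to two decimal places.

11.16

β = Cov / Var = 0.0399 / 0.0280 = 1.4250
E[R] = Rf + β(Rm − Rf) = 3.57% + 1.4250 × (6.26% − 3.57%) = 7.4033%
α = Rp − E[R] = 18.56% − 7.4033% = 11.1567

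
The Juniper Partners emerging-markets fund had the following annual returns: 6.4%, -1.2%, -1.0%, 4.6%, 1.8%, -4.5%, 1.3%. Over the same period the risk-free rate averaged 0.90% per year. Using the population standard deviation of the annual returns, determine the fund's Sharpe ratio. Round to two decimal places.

0.05

Mean return r̄ = 7.40 / 7 = 1.0571%
Population σ = √[Σ(r − r̄)² / 7] = √[81.9171 / 7] = √11.7024 = 3.4209%
Sharpe = (r̄ − rf) / σ = (1.0571 − 0.9) / 3.4209 = 0.1571 / 3.4209 = 0.0459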